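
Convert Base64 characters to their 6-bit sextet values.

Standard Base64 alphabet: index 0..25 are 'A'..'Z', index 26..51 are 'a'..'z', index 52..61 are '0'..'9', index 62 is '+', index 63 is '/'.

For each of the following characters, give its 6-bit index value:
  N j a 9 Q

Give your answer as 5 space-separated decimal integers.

Answer: 13 35 26 61 16

Derivation:
'N': A..Z range, ord('N') − ord('A') = 13
'j': a..z range, 26 + ord('j') − ord('a') = 35
'a': a..z range, 26 + ord('a') − ord('a') = 26
'9': 0..9 range, 52 + ord('9') − ord('0') = 61
'Q': A..Z range, ord('Q') − ord('A') = 16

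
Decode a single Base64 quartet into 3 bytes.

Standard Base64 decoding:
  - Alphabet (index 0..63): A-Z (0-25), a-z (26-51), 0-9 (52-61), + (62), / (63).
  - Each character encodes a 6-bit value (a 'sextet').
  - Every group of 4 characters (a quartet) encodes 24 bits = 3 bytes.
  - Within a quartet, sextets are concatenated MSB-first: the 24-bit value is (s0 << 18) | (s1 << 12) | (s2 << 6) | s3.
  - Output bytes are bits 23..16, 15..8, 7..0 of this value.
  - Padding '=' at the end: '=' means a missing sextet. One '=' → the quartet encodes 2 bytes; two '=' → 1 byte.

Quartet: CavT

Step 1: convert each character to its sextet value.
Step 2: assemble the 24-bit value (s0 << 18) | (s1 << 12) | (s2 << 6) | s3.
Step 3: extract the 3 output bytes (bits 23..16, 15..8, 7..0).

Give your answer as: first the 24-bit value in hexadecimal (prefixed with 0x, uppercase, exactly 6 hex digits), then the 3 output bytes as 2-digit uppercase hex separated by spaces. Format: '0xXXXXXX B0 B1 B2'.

Answer: 0x09ABD3 09 AB D3

Derivation:
Sextets: C=2, a=26, v=47, T=19
24-bit: (2<<18) | (26<<12) | (47<<6) | 19
      = 0x080000 | 0x01A000 | 0x000BC0 | 0x000013
      = 0x09ABD3
Bytes: (v>>16)&0xFF=09, (v>>8)&0xFF=AB, v&0xFF=D3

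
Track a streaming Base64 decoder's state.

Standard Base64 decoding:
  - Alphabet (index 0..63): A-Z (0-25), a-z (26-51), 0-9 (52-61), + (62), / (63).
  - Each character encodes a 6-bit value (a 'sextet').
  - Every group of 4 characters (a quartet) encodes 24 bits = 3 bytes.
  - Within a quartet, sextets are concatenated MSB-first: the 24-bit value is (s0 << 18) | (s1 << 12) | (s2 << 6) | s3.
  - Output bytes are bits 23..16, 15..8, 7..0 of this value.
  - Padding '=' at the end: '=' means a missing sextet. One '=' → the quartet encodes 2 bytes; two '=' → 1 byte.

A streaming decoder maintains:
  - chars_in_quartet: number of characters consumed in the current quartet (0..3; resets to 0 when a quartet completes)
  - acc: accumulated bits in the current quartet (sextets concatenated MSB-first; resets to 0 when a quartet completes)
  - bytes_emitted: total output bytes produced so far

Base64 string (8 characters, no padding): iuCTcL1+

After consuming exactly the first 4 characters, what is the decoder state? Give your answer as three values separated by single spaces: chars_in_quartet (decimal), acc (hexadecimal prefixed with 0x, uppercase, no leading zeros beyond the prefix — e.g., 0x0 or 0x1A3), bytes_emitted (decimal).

Answer: 0 0x0 3

Derivation:
After char 0 ('i'=34): chars_in_quartet=1 acc=0x22 bytes_emitted=0
After char 1 ('u'=46): chars_in_quartet=2 acc=0x8AE bytes_emitted=0
After char 2 ('C'=2): chars_in_quartet=3 acc=0x22B82 bytes_emitted=0
After char 3 ('T'=19): chars_in_quartet=4 acc=0x8AE093 -> emit 8A E0 93, reset; bytes_emitted=3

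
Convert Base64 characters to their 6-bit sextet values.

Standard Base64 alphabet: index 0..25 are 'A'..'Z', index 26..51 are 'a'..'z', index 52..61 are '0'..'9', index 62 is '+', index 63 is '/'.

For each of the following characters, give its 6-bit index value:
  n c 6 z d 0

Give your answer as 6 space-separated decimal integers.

Answer: 39 28 58 51 29 52

Derivation:
'n': a..z range, 26 + ord('n') − ord('a') = 39
'c': a..z range, 26 + ord('c') − ord('a') = 28
'6': 0..9 range, 52 + ord('6') − ord('0') = 58
'z': a..z range, 26 + ord('z') − ord('a') = 51
'd': a..z range, 26 + ord('d') − ord('a') = 29
'0': 0..9 range, 52 + ord('0') − ord('0') = 52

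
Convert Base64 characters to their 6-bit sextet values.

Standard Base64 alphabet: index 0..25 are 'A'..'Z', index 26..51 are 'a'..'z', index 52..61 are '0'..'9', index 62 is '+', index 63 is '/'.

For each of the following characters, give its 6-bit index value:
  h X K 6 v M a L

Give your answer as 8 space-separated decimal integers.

Answer: 33 23 10 58 47 12 26 11

Derivation:
'h': a..z range, 26 + ord('h') − ord('a') = 33
'X': A..Z range, ord('X') − ord('A') = 23
'K': A..Z range, ord('K') − ord('A') = 10
'6': 0..9 range, 52 + ord('6') − ord('0') = 58
'v': a..z range, 26 + ord('v') − ord('a') = 47
'M': A..Z range, ord('M') − ord('A') = 12
'a': a..z range, 26 + ord('a') − ord('a') = 26
'L': A..Z range, ord('L') − ord('A') = 11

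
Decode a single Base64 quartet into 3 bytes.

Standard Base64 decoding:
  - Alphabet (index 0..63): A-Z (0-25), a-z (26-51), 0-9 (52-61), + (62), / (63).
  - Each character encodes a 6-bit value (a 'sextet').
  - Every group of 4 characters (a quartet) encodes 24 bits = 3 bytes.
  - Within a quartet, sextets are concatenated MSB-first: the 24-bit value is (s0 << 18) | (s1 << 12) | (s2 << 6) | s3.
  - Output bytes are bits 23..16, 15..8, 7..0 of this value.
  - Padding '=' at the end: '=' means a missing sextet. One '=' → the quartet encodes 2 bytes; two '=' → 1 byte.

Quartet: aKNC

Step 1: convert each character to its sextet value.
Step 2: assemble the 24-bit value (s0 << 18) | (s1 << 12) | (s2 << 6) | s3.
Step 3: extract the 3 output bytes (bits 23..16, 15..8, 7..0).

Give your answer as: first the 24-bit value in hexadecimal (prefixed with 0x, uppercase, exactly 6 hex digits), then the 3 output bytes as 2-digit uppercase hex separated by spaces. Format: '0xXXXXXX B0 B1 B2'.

Answer: 0x68A342 68 A3 42

Derivation:
Sextets: a=26, K=10, N=13, C=2
24-bit: (26<<18) | (10<<12) | (13<<6) | 2
      = 0x680000 | 0x00A000 | 0x000340 | 0x000002
      = 0x68A342
Bytes: (v>>16)&0xFF=68, (v>>8)&0xFF=A3, v&0xFF=42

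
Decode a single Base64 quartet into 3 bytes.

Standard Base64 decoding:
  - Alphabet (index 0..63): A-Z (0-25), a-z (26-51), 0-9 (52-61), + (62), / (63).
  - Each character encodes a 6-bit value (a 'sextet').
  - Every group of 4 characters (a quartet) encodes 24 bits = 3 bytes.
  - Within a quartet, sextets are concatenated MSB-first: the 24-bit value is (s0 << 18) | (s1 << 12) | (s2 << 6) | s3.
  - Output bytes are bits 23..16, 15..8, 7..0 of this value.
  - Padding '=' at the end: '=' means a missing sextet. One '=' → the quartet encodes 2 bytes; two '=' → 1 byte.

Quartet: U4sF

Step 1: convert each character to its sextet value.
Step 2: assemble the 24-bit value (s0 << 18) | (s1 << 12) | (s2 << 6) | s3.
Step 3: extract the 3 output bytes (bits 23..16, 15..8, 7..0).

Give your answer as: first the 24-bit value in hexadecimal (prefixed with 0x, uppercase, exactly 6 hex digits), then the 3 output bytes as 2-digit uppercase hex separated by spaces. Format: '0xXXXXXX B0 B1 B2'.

Sextets: U=20, 4=56, s=44, F=5
24-bit: (20<<18) | (56<<12) | (44<<6) | 5
      = 0x500000 | 0x038000 | 0x000B00 | 0x000005
      = 0x538B05
Bytes: (v>>16)&0xFF=53, (v>>8)&0xFF=8B, v&0xFF=05

Answer: 0x538B05 53 8B 05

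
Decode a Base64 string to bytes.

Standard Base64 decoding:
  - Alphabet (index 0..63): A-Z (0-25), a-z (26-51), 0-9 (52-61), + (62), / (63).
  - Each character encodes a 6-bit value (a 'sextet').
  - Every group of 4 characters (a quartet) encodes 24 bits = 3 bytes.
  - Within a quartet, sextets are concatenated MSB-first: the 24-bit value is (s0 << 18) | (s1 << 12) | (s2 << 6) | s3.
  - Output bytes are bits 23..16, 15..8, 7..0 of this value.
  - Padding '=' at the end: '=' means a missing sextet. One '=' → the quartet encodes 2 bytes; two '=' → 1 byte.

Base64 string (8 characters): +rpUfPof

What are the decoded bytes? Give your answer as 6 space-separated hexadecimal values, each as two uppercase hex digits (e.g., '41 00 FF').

Answer: FA BA 54 7C FA 1F

Derivation:
After char 0 ('+'=62): chars_in_quartet=1 acc=0x3E bytes_emitted=0
After char 1 ('r'=43): chars_in_quartet=2 acc=0xFAB bytes_emitted=0
After char 2 ('p'=41): chars_in_quartet=3 acc=0x3EAE9 bytes_emitted=0
After char 3 ('U'=20): chars_in_quartet=4 acc=0xFABA54 -> emit FA BA 54, reset; bytes_emitted=3
After char 4 ('f'=31): chars_in_quartet=1 acc=0x1F bytes_emitted=3
After char 5 ('P'=15): chars_in_quartet=2 acc=0x7CF bytes_emitted=3
After char 6 ('o'=40): chars_in_quartet=3 acc=0x1F3E8 bytes_emitted=3
After char 7 ('f'=31): chars_in_quartet=4 acc=0x7CFA1F -> emit 7C FA 1F, reset; bytes_emitted=6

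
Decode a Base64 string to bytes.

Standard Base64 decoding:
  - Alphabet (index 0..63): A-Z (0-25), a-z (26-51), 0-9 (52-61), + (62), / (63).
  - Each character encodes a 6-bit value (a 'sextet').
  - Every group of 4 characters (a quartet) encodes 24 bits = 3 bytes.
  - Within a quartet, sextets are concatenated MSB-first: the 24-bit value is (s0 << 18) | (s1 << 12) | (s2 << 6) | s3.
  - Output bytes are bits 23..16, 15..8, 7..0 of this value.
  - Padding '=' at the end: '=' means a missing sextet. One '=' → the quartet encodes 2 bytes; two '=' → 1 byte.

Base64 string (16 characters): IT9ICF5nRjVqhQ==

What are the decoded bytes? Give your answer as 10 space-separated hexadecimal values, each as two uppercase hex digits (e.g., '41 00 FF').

After char 0 ('I'=8): chars_in_quartet=1 acc=0x8 bytes_emitted=0
After char 1 ('T'=19): chars_in_quartet=2 acc=0x213 bytes_emitted=0
After char 2 ('9'=61): chars_in_quartet=3 acc=0x84FD bytes_emitted=0
After char 3 ('I'=8): chars_in_quartet=4 acc=0x213F48 -> emit 21 3F 48, reset; bytes_emitted=3
After char 4 ('C'=2): chars_in_quartet=1 acc=0x2 bytes_emitted=3
After char 5 ('F'=5): chars_in_quartet=2 acc=0x85 bytes_emitted=3
After char 6 ('5'=57): chars_in_quartet=3 acc=0x2179 bytes_emitted=3
After char 7 ('n'=39): chars_in_quartet=4 acc=0x85E67 -> emit 08 5E 67, reset; bytes_emitted=6
After char 8 ('R'=17): chars_in_quartet=1 acc=0x11 bytes_emitted=6
After char 9 ('j'=35): chars_in_quartet=2 acc=0x463 bytes_emitted=6
After char 10 ('V'=21): chars_in_quartet=3 acc=0x118D5 bytes_emitted=6
After char 11 ('q'=42): chars_in_quartet=4 acc=0x46356A -> emit 46 35 6A, reset; bytes_emitted=9
After char 12 ('h'=33): chars_in_quartet=1 acc=0x21 bytes_emitted=9
After char 13 ('Q'=16): chars_in_quartet=2 acc=0x850 bytes_emitted=9
Padding '==': partial quartet acc=0x850 -> emit 85; bytes_emitted=10

Answer: 21 3F 48 08 5E 67 46 35 6A 85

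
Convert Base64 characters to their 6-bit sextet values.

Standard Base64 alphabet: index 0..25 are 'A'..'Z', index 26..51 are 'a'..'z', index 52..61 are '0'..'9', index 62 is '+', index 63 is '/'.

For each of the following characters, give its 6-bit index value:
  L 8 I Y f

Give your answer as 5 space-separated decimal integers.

'L': A..Z range, ord('L') − ord('A') = 11
'8': 0..9 range, 52 + ord('8') − ord('0') = 60
'I': A..Z range, ord('I') − ord('A') = 8
'Y': A..Z range, ord('Y') − ord('A') = 24
'f': a..z range, 26 + ord('f') − ord('a') = 31

Answer: 11 60 8 24 31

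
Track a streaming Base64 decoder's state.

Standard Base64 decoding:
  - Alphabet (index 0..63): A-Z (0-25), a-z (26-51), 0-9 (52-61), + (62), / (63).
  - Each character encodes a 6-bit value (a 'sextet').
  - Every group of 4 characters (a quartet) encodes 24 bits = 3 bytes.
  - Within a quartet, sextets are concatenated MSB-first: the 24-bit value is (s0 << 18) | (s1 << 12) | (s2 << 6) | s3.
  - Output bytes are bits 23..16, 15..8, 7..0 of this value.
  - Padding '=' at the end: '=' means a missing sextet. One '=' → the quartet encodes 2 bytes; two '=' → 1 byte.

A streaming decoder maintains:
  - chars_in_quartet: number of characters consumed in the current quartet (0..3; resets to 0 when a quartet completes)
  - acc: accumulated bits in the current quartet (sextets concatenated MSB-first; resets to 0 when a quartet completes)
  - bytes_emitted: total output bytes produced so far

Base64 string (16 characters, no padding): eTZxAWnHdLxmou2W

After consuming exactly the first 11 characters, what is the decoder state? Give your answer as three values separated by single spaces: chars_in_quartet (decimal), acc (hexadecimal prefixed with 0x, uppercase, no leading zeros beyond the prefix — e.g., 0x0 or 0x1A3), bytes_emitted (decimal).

After char 0 ('e'=30): chars_in_quartet=1 acc=0x1E bytes_emitted=0
After char 1 ('T'=19): chars_in_quartet=2 acc=0x793 bytes_emitted=0
After char 2 ('Z'=25): chars_in_quartet=3 acc=0x1E4D9 bytes_emitted=0
After char 3 ('x'=49): chars_in_quartet=4 acc=0x793671 -> emit 79 36 71, reset; bytes_emitted=3
After char 4 ('A'=0): chars_in_quartet=1 acc=0x0 bytes_emitted=3
After char 5 ('W'=22): chars_in_quartet=2 acc=0x16 bytes_emitted=3
After char 6 ('n'=39): chars_in_quartet=3 acc=0x5A7 bytes_emitted=3
After char 7 ('H'=7): chars_in_quartet=4 acc=0x169C7 -> emit 01 69 C7, reset; bytes_emitted=6
After char 8 ('d'=29): chars_in_quartet=1 acc=0x1D bytes_emitted=6
After char 9 ('L'=11): chars_in_quartet=2 acc=0x74B bytes_emitted=6
After char 10 ('x'=49): chars_in_quartet=3 acc=0x1D2F1 bytes_emitted=6

Answer: 3 0x1D2F1 6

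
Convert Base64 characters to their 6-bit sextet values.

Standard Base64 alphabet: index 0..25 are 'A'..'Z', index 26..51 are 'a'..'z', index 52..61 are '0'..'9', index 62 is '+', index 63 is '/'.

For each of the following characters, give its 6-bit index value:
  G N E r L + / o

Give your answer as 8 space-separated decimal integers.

Answer: 6 13 4 43 11 62 63 40

Derivation:
'G': A..Z range, ord('G') − ord('A') = 6
'N': A..Z range, ord('N') − ord('A') = 13
'E': A..Z range, ord('E') − ord('A') = 4
'r': a..z range, 26 + ord('r') − ord('a') = 43
'L': A..Z range, ord('L') − ord('A') = 11
'+': index 62
'/': index 63
'o': a..z range, 26 + ord('o') − ord('a') = 40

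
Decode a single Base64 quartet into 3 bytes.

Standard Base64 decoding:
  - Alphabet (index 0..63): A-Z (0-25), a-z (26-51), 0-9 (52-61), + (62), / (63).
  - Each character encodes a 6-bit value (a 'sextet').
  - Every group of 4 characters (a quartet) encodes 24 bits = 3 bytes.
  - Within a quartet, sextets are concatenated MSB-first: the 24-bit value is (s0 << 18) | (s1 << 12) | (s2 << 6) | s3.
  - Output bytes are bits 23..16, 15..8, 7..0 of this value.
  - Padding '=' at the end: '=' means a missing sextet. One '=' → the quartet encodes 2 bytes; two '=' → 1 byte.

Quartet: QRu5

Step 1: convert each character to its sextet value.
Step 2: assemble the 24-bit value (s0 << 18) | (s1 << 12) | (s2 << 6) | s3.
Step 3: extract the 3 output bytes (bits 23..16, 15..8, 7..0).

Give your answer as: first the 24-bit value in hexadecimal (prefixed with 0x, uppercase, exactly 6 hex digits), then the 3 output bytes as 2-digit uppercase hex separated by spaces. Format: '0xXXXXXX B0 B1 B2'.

Sextets: Q=16, R=17, u=46, 5=57
24-bit: (16<<18) | (17<<12) | (46<<6) | 57
      = 0x400000 | 0x011000 | 0x000B80 | 0x000039
      = 0x411BB9
Bytes: (v>>16)&0xFF=41, (v>>8)&0xFF=1B, v&0xFF=B9

Answer: 0x411BB9 41 1B B9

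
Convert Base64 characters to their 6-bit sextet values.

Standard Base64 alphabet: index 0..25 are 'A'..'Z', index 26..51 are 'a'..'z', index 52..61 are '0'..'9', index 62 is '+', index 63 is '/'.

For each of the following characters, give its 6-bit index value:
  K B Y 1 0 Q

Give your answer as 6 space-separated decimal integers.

'K': A..Z range, ord('K') − ord('A') = 10
'B': A..Z range, ord('B') − ord('A') = 1
'Y': A..Z range, ord('Y') − ord('A') = 24
'1': 0..9 range, 52 + ord('1') − ord('0') = 53
'0': 0..9 range, 52 + ord('0') − ord('0') = 52
'Q': A..Z range, ord('Q') − ord('A') = 16

Answer: 10 1 24 53 52 16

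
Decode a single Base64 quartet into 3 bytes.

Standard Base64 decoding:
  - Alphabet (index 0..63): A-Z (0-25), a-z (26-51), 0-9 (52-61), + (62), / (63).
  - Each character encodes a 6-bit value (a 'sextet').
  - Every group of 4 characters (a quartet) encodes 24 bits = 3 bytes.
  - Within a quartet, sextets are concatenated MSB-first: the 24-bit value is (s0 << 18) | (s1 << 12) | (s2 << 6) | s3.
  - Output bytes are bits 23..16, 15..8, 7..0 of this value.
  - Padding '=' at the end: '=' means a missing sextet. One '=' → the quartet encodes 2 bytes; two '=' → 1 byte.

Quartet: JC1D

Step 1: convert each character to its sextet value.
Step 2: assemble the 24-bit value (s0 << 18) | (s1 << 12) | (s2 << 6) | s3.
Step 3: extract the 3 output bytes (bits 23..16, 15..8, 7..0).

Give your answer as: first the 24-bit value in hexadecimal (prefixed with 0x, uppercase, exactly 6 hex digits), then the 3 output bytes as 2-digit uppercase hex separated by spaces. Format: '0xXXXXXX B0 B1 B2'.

Sextets: J=9, C=2, 1=53, D=3
24-bit: (9<<18) | (2<<12) | (53<<6) | 3
      = 0x240000 | 0x002000 | 0x000D40 | 0x000003
      = 0x242D43
Bytes: (v>>16)&0xFF=24, (v>>8)&0xFF=2D, v&0xFF=43

Answer: 0x242D43 24 2D 43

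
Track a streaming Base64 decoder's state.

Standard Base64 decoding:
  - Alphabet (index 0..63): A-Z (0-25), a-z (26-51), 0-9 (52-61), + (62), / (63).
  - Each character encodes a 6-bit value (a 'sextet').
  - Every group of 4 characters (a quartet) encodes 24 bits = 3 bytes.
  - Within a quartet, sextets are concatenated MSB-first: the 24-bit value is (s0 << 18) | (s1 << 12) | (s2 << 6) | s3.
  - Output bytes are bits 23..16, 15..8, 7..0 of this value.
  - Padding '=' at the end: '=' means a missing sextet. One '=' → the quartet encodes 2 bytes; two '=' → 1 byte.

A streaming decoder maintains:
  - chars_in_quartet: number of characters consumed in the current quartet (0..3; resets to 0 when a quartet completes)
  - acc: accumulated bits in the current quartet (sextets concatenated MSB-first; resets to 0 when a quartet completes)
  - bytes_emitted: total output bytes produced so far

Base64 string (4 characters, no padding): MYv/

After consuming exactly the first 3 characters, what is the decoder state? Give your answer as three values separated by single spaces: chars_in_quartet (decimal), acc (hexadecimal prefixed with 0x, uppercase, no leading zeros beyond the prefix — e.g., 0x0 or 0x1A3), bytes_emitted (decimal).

Answer: 3 0xC62F 0

Derivation:
After char 0 ('M'=12): chars_in_quartet=1 acc=0xC bytes_emitted=0
After char 1 ('Y'=24): chars_in_quartet=2 acc=0x318 bytes_emitted=0
After char 2 ('v'=47): chars_in_quartet=3 acc=0xC62F bytes_emitted=0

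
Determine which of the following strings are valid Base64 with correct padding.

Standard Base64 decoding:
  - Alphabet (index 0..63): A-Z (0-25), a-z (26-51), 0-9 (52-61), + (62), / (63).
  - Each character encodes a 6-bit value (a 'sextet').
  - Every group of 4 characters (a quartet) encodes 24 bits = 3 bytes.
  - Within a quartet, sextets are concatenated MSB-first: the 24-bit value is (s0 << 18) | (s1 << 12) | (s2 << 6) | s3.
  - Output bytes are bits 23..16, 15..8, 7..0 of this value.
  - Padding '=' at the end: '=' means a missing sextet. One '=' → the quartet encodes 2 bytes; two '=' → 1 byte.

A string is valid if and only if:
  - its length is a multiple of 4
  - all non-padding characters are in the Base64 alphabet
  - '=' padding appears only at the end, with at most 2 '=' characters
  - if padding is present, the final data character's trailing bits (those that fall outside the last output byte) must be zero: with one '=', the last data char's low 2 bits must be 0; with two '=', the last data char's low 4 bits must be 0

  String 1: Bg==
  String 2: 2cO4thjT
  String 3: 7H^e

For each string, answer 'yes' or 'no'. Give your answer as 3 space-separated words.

Answer: yes yes no

Derivation:
String 1: 'Bg==' → valid
String 2: '2cO4thjT' → valid
String 3: '7H^e' → invalid (bad char(s): ['^'])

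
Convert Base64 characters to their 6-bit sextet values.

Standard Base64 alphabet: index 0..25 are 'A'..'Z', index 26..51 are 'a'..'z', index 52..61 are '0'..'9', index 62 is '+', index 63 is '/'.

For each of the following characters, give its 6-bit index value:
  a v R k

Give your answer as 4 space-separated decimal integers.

Answer: 26 47 17 36

Derivation:
'a': a..z range, 26 + ord('a') − ord('a') = 26
'v': a..z range, 26 + ord('v') − ord('a') = 47
'R': A..Z range, ord('R') − ord('A') = 17
'k': a..z range, 26 + ord('k') − ord('a') = 36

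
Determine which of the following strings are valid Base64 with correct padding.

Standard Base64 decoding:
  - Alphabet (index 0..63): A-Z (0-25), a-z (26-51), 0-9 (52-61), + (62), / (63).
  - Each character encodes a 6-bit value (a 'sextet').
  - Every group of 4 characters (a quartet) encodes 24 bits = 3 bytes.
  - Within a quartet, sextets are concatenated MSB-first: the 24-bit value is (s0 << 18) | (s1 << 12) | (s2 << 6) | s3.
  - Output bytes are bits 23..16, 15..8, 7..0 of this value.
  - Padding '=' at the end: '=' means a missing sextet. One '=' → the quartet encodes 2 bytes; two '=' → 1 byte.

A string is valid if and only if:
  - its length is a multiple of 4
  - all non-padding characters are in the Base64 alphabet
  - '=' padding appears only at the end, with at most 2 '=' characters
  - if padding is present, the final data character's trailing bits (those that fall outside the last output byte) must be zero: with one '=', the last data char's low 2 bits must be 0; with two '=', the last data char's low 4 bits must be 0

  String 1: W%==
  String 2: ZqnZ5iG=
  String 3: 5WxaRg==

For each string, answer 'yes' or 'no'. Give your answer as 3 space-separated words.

String 1: 'W%==' → invalid (bad char(s): ['%'])
String 2: 'ZqnZ5iG=' → invalid (bad trailing bits)
String 3: '5WxaRg==' → valid

Answer: no no yes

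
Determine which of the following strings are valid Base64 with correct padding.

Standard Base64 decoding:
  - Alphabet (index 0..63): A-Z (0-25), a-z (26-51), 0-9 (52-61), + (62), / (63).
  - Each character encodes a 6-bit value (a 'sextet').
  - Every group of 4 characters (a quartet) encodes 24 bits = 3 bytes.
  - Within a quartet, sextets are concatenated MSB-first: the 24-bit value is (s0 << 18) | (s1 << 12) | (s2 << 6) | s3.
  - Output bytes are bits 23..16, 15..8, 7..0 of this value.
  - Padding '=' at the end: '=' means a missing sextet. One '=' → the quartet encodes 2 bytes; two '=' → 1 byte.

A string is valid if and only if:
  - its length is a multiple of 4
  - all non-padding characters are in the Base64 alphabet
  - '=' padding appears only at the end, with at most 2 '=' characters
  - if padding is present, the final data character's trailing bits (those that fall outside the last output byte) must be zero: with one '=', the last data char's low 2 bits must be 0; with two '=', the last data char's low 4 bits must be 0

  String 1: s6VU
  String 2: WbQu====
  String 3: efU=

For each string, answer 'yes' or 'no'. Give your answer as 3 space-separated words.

Answer: yes no yes

Derivation:
String 1: 's6VU' → valid
String 2: 'WbQu====' → invalid (4 pad chars (max 2))
String 3: 'efU=' → valid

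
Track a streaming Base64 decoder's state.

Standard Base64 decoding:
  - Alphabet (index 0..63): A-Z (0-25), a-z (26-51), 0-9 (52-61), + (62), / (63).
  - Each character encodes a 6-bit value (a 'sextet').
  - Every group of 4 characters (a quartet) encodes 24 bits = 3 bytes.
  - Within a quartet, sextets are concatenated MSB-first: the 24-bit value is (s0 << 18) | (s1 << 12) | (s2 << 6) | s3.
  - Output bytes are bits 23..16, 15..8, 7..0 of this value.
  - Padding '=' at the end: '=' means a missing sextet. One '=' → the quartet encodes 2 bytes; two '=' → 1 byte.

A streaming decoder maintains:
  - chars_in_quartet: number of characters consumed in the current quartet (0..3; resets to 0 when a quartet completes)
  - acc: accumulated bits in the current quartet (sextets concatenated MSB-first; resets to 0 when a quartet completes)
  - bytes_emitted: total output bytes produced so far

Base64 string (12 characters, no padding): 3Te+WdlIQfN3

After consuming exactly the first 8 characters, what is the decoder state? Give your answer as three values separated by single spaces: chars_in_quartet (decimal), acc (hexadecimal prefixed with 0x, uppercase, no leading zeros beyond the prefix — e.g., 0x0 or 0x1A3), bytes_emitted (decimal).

Answer: 0 0x0 6

Derivation:
After char 0 ('3'=55): chars_in_quartet=1 acc=0x37 bytes_emitted=0
After char 1 ('T'=19): chars_in_quartet=2 acc=0xDD3 bytes_emitted=0
After char 2 ('e'=30): chars_in_quartet=3 acc=0x374DE bytes_emitted=0
After char 3 ('+'=62): chars_in_quartet=4 acc=0xDD37BE -> emit DD 37 BE, reset; bytes_emitted=3
After char 4 ('W'=22): chars_in_quartet=1 acc=0x16 bytes_emitted=3
After char 5 ('d'=29): chars_in_quartet=2 acc=0x59D bytes_emitted=3
After char 6 ('l'=37): chars_in_quartet=3 acc=0x16765 bytes_emitted=3
After char 7 ('I'=8): chars_in_quartet=4 acc=0x59D948 -> emit 59 D9 48, reset; bytes_emitted=6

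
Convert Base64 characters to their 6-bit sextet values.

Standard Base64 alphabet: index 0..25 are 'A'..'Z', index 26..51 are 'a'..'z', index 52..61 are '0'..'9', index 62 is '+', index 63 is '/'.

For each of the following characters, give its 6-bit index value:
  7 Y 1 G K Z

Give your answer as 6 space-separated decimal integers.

'7': 0..9 range, 52 + ord('7') − ord('0') = 59
'Y': A..Z range, ord('Y') − ord('A') = 24
'1': 0..9 range, 52 + ord('1') − ord('0') = 53
'G': A..Z range, ord('G') − ord('A') = 6
'K': A..Z range, ord('K') − ord('A') = 10
'Z': A..Z range, ord('Z') − ord('A') = 25

Answer: 59 24 53 6 10 25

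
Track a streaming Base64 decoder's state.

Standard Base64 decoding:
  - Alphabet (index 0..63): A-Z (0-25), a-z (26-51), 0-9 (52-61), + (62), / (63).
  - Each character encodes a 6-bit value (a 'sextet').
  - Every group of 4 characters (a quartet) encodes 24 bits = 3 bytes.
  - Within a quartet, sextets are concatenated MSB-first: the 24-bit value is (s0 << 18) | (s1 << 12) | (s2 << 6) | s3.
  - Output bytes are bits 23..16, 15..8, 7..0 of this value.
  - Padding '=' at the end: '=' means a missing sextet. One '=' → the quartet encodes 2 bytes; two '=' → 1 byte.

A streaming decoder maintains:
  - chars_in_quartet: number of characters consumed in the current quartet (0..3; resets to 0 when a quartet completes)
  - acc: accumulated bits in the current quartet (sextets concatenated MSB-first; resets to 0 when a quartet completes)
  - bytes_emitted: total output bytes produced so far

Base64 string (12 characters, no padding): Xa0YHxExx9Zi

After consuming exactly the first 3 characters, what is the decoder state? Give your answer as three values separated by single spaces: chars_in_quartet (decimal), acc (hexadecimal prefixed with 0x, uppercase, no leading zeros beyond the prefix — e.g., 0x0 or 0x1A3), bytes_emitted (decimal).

Answer: 3 0x176B4 0

Derivation:
After char 0 ('X'=23): chars_in_quartet=1 acc=0x17 bytes_emitted=0
After char 1 ('a'=26): chars_in_quartet=2 acc=0x5DA bytes_emitted=0
After char 2 ('0'=52): chars_in_quartet=3 acc=0x176B4 bytes_emitted=0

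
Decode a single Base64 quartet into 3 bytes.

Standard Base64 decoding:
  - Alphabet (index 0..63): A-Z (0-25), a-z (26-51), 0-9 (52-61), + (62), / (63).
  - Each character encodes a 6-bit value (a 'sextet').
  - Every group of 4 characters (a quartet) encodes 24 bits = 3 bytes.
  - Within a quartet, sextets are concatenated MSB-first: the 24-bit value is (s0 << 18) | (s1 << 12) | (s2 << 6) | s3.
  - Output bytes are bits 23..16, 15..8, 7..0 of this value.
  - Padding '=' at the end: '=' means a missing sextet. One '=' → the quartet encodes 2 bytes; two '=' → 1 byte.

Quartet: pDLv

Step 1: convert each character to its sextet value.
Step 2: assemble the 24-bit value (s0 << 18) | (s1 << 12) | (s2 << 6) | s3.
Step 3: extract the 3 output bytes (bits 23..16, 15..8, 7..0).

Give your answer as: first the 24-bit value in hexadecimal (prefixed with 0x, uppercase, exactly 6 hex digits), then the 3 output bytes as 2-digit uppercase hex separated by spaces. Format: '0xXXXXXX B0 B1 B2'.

Answer: 0xA432EF A4 32 EF

Derivation:
Sextets: p=41, D=3, L=11, v=47
24-bit: (41<<18) | (3<<12) | (11<<6) | 47
      = 0xA40000 | 0x003000 | 0x0002C0 | 0x00002F
      = 0xA432EF
Bytes: (v>>16)&0xFF=A4, (v>>8)&0xFF=32, v&0xFF=EF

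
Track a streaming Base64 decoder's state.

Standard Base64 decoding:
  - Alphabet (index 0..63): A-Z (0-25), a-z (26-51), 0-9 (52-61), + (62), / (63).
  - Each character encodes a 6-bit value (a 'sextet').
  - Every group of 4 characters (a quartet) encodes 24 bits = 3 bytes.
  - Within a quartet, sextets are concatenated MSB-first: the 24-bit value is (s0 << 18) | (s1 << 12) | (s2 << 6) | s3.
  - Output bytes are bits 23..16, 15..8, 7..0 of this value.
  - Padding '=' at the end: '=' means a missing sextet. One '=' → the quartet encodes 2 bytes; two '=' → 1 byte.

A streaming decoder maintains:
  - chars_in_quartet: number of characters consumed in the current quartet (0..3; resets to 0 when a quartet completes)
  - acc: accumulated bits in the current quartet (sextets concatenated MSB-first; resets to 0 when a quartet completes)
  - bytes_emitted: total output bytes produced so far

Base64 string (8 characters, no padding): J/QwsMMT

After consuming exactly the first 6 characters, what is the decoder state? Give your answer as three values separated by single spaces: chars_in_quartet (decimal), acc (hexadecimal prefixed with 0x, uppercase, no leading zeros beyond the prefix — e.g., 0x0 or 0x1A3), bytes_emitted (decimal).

After char 0 ('J'=9): chars_in_quartet=1 acc=0x9 bytes_emitted=0
After char 1 ('/'=63): chars_in_quartet=2 acc=0x27F bytes_emitted=0
After char 2 ('Q'=16): chars_in_quartet=3 acc=0x9FD0 bytes_emitted=0
After char 3 ('w'=48): chars_in_quartet=4 acc=0x27F430 -> emit 27 F4 30, reset; bytes_emitted=3
After char 4 ('s'=44): chars_in_quartet=1 acc=0x2C bytes_emitted=3
After char 5 ('M'=12): chars_in_quartet=2 acc=0xB0C bytes_emitted=3

Answer: 2 0xB0C 3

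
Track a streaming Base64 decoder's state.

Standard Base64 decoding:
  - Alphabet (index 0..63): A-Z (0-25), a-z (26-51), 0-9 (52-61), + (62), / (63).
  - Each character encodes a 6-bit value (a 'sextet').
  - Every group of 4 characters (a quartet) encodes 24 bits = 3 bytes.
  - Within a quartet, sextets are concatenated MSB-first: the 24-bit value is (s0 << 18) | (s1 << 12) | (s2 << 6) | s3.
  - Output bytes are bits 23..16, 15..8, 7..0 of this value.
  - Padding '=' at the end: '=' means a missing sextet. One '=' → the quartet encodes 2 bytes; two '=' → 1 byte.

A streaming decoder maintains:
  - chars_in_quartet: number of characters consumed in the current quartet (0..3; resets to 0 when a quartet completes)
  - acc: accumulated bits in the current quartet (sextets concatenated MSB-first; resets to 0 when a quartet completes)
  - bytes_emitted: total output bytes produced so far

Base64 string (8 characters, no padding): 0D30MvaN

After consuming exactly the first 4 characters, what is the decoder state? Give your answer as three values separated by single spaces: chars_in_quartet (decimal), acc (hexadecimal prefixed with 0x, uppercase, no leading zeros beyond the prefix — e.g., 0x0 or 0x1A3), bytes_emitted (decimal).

Answer: 0 0x0 3

Derivation:
After char 0 ('0'=52): chars_in_quartet=1 acc=0x34 bytes_emitted=0
After char 1 ('D'=3): chars_in_quartet=2 acc=0xD03 bytes_emitted=0
After char 2 ('3'=55): chars_in_quartet=3 acc=0x340F7 bytes_emitted=0
After char 3 ('0'=52): chars_in_quartet=4 acc=0xD03DF4 -> emit D0 3D F4, reset; bytes_emitted=3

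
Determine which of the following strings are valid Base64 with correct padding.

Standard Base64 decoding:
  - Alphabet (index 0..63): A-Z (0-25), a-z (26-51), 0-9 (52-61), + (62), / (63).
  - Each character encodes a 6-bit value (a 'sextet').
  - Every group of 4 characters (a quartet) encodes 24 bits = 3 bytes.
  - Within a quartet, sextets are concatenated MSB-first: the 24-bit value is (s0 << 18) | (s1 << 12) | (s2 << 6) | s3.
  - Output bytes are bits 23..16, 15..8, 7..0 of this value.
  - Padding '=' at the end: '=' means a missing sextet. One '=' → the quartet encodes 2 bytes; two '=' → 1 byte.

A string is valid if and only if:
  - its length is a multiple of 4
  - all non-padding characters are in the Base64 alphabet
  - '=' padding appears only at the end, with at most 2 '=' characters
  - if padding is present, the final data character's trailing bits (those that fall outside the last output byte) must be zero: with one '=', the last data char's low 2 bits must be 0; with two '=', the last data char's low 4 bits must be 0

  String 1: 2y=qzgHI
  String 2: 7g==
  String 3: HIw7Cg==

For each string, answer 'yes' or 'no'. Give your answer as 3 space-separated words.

Answer: no yes yes

Derivation:
String 1: '2y=qzgHI' → invalid (bad char(s): ['=']; '=' in middle)
String 2: '7g==' → valid
String 3: 'HIw7Cg==' → valid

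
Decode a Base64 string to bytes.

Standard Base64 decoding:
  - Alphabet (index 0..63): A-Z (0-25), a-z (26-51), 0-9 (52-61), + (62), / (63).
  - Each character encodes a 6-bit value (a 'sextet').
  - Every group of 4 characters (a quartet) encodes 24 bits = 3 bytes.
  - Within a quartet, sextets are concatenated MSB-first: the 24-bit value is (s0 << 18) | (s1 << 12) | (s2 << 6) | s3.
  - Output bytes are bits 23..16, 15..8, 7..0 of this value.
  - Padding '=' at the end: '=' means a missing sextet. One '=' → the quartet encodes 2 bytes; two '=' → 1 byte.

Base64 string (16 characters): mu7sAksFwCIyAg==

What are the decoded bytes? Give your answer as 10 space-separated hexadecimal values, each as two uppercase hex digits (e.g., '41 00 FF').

After char 0 ('m'=38): chars_in_quartet=1 acc=0x26 bytes_emitted=0
After char 1 ('u'=46): chars_in_quartet=2 acc=0x9AE bytes_emitted=0
After char 2 ('7'=59): chars_in_quartet=3 acc=0x26BBB bytes_emitted=0
After char 3 ('s'=44): chars_in_quartet=4 acc=0x9AEEEC -> emit 9A EE EC, reset; bytes_emitted=3
After char 4 ('A'=0): chars_in_quartet=1 acc=0x0 bytes_emitted=3
After char 5 ('k'=36): chars_in_quartet=2 acc=0x24 bytes_emitted=3
After char 6 ('s'=44): chars_in_quartet=3 acc=0x92C bytes_emitted=3
After char 7 ('F'=5): chars_in_quartet=4 acc=0x24B05 -> emit 02 4B 05, reset; bytes_emitted=6
After char 8 ('w'=48): chars_in_quartet=1 acc=0x30 bytes_emitted=6
After char 9 ('C'=2): chars_in_quartet=2 acc=0xC02 bytes_emitted=6
After char 10 ('I'=8): chars_in_quartet=3 acc=0x30088 bytes_emitted=6
After char 11 ('y'=50): chars_in_quartet=4 acc=0xC02232 -> emit C0 22 32, reset; bytes_emitted=9
After char 12 ('A'=0): chars_in_quartet=1 acc=0x0 bytes_emitted=9
After char 13 ('g'=32): chars_in_quartet=2 acc=0x20 bytes_emitted=9
Padding '==': partial quartet acc=0x20 -> emit 02; bytes_emitted=10

Answer: 9A EE EC 02 4B 05 C0 22 32 02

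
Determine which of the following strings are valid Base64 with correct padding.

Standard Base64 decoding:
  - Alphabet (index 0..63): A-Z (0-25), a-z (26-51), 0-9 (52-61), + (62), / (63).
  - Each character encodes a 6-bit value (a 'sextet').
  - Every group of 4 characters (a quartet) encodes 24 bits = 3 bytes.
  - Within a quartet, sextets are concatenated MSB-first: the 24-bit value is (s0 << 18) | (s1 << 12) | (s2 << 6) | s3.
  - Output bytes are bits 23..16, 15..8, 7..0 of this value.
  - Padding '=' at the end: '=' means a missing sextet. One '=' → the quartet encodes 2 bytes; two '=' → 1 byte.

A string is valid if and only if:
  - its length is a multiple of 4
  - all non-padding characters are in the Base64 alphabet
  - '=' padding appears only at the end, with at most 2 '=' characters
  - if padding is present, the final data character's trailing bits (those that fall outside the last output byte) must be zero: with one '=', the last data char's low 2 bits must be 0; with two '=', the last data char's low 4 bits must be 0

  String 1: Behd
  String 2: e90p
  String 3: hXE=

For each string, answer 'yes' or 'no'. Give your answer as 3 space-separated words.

String 1: 'Behd' → valid
String 2: 'e90p' → valid
String 3: 'hXE=' → valid

Answer: yes yes yes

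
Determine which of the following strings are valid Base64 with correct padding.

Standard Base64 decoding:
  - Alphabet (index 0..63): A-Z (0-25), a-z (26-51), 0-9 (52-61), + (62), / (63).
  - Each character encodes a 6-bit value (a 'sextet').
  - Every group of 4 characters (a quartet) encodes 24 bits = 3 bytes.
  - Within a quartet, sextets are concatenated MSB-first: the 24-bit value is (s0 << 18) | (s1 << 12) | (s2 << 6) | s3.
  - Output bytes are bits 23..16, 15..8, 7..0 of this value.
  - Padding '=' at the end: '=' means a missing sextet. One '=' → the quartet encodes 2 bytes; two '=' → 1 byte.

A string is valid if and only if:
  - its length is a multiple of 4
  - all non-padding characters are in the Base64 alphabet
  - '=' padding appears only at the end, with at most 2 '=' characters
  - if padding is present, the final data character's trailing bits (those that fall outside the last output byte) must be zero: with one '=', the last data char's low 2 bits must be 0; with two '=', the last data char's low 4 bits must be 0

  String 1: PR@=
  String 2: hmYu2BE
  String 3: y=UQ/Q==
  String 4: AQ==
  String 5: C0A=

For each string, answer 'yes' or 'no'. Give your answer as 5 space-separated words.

String 1: 'PR@=' → invalid (bad char(s): ['@'])
String 2: 'hmYu2BE' → invalid (len=7 not mult of 4)
String 3: 'y=UQ/Q==' → invalid (bad char(s): ['=']; '=' in middle)
String 4: 'AQ==' → valid
String 5: 'C0A=' → valid

Answer: no no no yes yes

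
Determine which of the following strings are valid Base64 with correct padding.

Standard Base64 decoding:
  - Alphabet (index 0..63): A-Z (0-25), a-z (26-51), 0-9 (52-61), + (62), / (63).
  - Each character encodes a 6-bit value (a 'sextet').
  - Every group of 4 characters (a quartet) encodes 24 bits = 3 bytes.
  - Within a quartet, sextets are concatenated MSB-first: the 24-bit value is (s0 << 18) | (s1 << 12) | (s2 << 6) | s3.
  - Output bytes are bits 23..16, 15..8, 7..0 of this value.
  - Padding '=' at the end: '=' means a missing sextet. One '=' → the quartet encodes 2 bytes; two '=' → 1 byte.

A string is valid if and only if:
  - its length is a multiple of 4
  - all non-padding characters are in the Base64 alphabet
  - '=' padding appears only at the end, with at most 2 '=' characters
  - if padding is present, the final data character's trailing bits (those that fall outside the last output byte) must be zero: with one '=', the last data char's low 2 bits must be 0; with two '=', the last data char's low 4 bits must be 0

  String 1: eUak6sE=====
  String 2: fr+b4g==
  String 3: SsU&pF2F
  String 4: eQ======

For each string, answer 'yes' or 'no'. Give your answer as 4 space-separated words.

String 1: 'eUak6sE=====' → invalid (5 pad chars (max 2))
String 2: 'fr+b4g==' → valid
String 3: 'SsU&pF2F' → invalid (bad char(s): ['&'])
String 4: 'eQ======' → invalid (6 pad chars (max 2))

Answer: no yes no no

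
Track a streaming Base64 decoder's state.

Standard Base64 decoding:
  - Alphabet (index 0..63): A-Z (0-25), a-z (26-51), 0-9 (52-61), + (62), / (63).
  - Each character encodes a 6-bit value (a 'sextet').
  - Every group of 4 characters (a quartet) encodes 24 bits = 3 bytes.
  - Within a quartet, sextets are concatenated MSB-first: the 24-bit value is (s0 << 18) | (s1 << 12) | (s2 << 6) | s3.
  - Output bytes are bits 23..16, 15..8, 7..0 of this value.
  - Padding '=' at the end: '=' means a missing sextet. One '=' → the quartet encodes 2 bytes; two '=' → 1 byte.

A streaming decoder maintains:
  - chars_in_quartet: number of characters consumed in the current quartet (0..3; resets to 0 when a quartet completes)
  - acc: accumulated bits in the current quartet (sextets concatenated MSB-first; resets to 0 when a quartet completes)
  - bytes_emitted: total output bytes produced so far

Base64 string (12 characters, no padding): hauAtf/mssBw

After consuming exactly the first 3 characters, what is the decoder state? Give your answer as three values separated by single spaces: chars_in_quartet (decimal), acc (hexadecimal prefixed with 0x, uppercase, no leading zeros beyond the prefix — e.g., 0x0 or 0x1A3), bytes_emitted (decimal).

After char 0 ('h'=33): chars_in_quartet=1 acc=0x21 bytes_emitted=0
After char 1 ('a'=26): chars_in_quartet=2 acc=0x85A bytes_emitted=0
After char 2 ('u'=46): chars_in_quartet=3 acc=0x216AE bytes_emitted=0

Answer: 3 0x216AE 0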